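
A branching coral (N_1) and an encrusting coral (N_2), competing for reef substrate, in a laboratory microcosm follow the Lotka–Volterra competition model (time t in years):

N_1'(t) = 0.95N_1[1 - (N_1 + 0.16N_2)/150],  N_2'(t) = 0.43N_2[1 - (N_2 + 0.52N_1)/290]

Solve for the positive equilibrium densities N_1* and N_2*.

N_1* ≈ 113, N_2* ≈ 231

Setting both brackets to zero gives the nullclines N_1 + 0.16N_2 = 150 and 0.52N_1 + N_2 = 290.
Substituting N_2 = 290 - 0.52N_1 into the first: N_1(1 - 0.16·0.52) = 150 - 0.16·290.
So N_1* = 104/0.917 = 113, and then N_2* = 290 - 0.52·113 = 231.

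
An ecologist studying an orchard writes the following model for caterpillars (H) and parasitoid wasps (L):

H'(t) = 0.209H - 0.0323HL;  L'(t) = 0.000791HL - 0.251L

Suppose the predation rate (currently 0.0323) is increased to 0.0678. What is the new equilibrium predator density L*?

At the interior fixed point, setting dH/dt = 0 with H > 0 fixes L* = (prey growth rate)/(HL coefficient) — independent of the other coefficients.
With the change, L* = 0.209/0.0678 = 3.08; it falls from 6.47.

L* ≈ 3.08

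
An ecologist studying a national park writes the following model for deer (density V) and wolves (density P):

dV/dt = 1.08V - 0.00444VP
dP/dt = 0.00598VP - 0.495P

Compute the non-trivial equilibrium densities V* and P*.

Set dP/dt = 0 with P > 0: 0.00598V - 0.495 = 0, so V* = 0.495/0.00598 = 82.8.
Set dV/dt = 0 with V > 0: 1.08 - 0.00444P = 0, so P* = 1.08/0.00444 = 243.

V* ≈ 82.8, P* ≈ 243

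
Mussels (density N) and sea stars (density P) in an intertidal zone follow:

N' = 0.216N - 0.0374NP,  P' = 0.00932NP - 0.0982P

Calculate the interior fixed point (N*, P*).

Set dP/dt = 0 with P > 0: 0.00932N - 0.0982 = 0, so N* = 0.0982/0.00932 = 10.5.
Set dN/dt = 0 with N > 0: 0.216 - 0.0374P = 0, so P* = 0.216/0.0374 = 5.78.

N* ≈ 10.5, P* ≈ 5.78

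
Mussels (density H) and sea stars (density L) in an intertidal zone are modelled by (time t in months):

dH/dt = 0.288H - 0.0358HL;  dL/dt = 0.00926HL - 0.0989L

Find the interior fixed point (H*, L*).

Set dL/dt = 0 with L > 0: 0.00926H - 0.0989 = 0, so H* = 0.0989/0.00926 = 10.7.
Set dH/dt = 0 with H > 0: 0.288 - 0.0358L = 0, so L* = 0.288/0.0358 = 8.04.

H* ≈ 10.7, L* ≈ 8.04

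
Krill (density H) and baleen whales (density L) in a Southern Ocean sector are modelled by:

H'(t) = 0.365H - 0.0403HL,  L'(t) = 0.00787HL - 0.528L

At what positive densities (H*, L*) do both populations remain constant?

Set dL/dt = 0 with L > 0: 0.00787H - 0.528 = 0, so H* = 0.528/0.00787 = 67.1.
Set dH/dt = 0 with H > 0: 0.365 - 0.0403L = 0, so L* = 0.365/0.0403 = 9.06.

H* ≈ 67.1, L* ≈ 9.06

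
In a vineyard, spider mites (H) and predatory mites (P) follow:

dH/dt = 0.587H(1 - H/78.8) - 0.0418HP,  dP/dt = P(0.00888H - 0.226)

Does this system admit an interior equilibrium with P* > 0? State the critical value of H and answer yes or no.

The predator equation gives dP/dt > 0 only when H > 0.226/0.00888 = 25.5.
Without the predator, H → K = 78.8. Since 78.8 > 25.5, the predator can invade and persist.

Threshold H = 25.5; K > 25.5, so yes, the predator persists.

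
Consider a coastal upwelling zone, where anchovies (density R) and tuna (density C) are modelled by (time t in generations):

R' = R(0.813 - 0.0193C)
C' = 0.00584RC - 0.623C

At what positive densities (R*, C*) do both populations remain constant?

Set dC/dt = 0 with C > 0: 0.00584R - 0.623 = 0, so R* = 0.623/0.00584 = 107.
Set dR/dt = 0 with R > 0: 0.813 - 0.0193C = 0, so C* = 0.813/0.0193 = 42.1.

R* ≈ 107, C* ≈ 42.1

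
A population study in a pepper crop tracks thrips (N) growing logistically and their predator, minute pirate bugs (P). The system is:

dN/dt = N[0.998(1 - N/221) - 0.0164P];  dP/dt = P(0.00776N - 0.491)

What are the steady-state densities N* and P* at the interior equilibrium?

N* ≈ 63.3, P* ≈ 43.4

From dP/dt = 0 with P > 0: 0.00776N* = 0.491, so N* = 63.3.
Substitute into dN/dt = 0: 0.998(1 - 63.3/221) = 0.0164P*.
The bracket is 0.714, giving P* = 0.712/0.0164 = 43.4.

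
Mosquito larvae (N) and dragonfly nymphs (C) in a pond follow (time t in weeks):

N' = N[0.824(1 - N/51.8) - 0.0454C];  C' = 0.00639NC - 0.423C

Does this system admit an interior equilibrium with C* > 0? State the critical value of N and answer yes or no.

Threshold N = 66.2; K < 66.2, so no, the predator goes extinct.

The predator equation gives dC/dt > 0 only when N > 0.423/0.00639 = 66.2.
Without the predator, N → K = 51.8. Since 51.8 < 66.2, the predator cannot invade.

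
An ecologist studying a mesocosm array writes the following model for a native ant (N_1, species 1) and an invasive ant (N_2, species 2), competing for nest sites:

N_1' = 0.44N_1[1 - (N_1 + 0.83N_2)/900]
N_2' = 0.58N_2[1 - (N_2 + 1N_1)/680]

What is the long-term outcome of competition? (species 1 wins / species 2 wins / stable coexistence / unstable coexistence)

Compare the nullcline intercepts: K1/α12 = 900/0.83 = 1080 > K2 = 680; K2/α21 = 680/1 = 680 < K1 = 900.
Since the inequalities point opposite ways, species 1 can invade but species 2 cannot.

species 1 excludes species 2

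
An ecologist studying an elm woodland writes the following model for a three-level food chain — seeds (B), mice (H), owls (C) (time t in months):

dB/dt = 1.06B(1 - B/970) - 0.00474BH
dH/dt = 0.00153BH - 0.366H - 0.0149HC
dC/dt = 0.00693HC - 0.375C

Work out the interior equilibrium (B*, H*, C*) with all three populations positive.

B* ≈ 735, H* ≈ 54.1, C* ≈ 50.9

From dC/dt = 0: 0.00693H* = 0.375, so H* = 54.1.
From dB/dt = 0: 1.06(1 - B*/970) = 0.00474·54.1, giving B* = 970·(1 - 0.242) = 735.
From dH/dt = 0: 0.00153·735 - 0.366 = 0.0149C*, so C* = 0.759/0.0149 = 50.9.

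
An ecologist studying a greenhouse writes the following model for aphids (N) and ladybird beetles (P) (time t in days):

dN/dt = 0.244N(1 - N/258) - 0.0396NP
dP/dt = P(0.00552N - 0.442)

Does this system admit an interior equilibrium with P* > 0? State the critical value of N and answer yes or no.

Threshold N = 80.1; K > 80.1, so yes, the predator persists.

The predator equation gives dP/dt > 0 only when N > 0.442/0.00552 = 80.1.
Without the predator, N → K = 258. Since 258 > 80.1, the predator can invade and persist.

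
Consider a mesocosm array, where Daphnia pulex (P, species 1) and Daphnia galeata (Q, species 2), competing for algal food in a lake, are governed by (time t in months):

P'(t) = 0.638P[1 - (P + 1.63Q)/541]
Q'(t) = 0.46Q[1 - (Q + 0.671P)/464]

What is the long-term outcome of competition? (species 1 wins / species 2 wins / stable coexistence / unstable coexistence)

species 2 excludes species 1

Compare the nullcline intercepts: K1/α12 = 541/1.63 = 332 < K2 = 464; K2/α21 = 464/0.671 = 692 > K1 = 541.
Since the inequalities point opposite ways, species 2 can invade but species 1 cannot.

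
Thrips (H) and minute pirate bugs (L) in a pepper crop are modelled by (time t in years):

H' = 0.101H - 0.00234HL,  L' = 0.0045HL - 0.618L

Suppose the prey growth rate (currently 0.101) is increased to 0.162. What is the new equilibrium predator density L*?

At the interior fixed point, setting dH/dt = 0 with H > 0 fixes L* = (prey growth rate)/(HL coefficient) — independent of the other coefficients.
With the change, L* = 0.162/0.00234 = 69.2; it rises from 43.2.

L* ≈ 69.2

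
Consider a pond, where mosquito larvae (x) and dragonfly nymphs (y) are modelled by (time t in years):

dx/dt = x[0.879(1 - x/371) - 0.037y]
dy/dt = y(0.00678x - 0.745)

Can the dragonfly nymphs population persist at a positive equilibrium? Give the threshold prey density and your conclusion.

The predator equation gives dy/dt > 0 only when x > 0.745/0.00678 = 110.
Without the predator, x → K = 371. Since 371 > 110, the predator can invade and persist.

Threshold x = 110; K > 110, so yes, the predator persists.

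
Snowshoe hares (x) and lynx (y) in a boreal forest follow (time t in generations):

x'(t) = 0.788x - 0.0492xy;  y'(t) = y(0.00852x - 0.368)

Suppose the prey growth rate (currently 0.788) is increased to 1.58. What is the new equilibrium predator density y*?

y* ≈ 32.1

At the interior fixed point, setting dx/dt = 0 with x > 0 fixes y* = (prey growth rate)/(xy coefficient) — independent of the other coefficients.
With the change, y* = 1.58/0.0492 = 32.1; it rises from 16.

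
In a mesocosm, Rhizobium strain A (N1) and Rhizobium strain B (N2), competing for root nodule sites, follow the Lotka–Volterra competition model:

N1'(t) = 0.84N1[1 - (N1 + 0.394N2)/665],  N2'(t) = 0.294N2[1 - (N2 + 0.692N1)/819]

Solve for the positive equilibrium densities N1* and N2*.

Setting both brackets to zero gives the nullclines N1 + 0.394N2 = 665 and 0.692N1 + N2 = 819.
Substituting N2 = 819 - 0.692N1 into the first: N1(1 - 0.394·0.692) = 665 - 0.394·819.
So N1* = 342/0.727 = 471, and then N2* = 819 - 0.692·471 = 493.

N1* ≈ 471, N2* ≈ 493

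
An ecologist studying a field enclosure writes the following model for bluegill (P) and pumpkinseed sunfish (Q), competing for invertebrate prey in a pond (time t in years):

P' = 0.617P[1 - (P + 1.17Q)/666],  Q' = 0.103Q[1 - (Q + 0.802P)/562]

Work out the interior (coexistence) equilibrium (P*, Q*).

Setting both brackets to zero gives the nullclines P + 1.17Q = 666 and 0.802P + Q = 562.
Substituting Q = 562 - 0.802P into the first: P(1 - 1.17·0.802) = 666 - 1.17·562.
So P* = 8.46/0.0617 = 137, and then Q* = 562 - 0.802·137 = 452.

P* ≈ 137, Q* ≈ 452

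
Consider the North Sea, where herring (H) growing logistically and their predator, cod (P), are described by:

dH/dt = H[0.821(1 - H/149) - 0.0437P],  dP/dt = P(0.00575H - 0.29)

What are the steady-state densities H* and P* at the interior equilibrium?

From dP/dt = 0 with P > 0: 0.00575H* = 0.29, so H* = 50.4.
Substitute into dH/dt = 0: 0.821(1 - 50.4/149) = 0.0437P*.
The bracket is 0.662, giving P* = 0.543/0.0437 = 12.4.

H* ≈ 50.4, P* ≈ 12.4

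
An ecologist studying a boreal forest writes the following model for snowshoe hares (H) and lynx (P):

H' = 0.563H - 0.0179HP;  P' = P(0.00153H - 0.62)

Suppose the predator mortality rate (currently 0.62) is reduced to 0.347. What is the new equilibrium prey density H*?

At the interior fixed point, setting dP/dt = 0 with P > 0 fixes H* = (predator death rate)/(HP coefficient) — independent of the other coefficients.
With the change, H* = 0.347/0.00153 = 227; it falls from 405.

H* ≈ 227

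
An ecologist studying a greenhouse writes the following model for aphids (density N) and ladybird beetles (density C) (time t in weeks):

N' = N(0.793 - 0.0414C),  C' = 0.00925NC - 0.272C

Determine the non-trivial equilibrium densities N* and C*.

Set dC/dt = 0 with C > 0: 0.00925N - 0.272 = 0, so N* = 0.272/0.00925 = 29.4.
Set dN/dt = 0 with N > 0: 0.793 - 0.0414C = 0, so C* = 0.793/0.0414 = 19.2.

N* ≈ 29.4, C* ≈ 19.2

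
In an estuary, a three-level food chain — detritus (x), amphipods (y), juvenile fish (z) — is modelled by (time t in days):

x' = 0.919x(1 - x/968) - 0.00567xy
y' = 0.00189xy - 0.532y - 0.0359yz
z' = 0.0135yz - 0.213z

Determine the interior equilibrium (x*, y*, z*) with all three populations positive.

x* ≈ 874, y* ≈ 15.8, z* ≈ 31.2

From dz/dt = 0: 0.0135y* = 0.213, so y* = 15.8.
From dx/dt = 0: 0.919(1 - x*/968) = 0.00567·15.8, giving x* = 968·(1 - 0.0973) = 874.
From dy/dt = 0: 0.00189·874 - 0.532 = 0.0359z*, so z* = 1.12/0.0359 = 31.2.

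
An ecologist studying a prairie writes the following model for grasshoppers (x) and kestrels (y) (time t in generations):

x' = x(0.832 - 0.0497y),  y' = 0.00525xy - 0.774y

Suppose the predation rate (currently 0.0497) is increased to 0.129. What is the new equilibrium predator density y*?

y* ≈ 6.45

At the interior fixed point, setting dx/dt = 0 with x > 0 fixes y* = (prey growth rate)/(xy coefficient) — independent of the other coefficients.
With the change, y* = 0.832/0.129 = 6.45; it falls from 16.7.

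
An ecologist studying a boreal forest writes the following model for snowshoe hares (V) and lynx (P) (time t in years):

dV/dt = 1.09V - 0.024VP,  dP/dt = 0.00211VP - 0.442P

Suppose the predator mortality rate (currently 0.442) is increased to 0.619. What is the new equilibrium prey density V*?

At the interior fixed point, setting dP/dt = 0 with P > 0 fixes V* = (predator death rate)/(VP coefficient) — independent of the other coefficients.
With the change, V* = 0.619/0.00211 = 293; it rises from 209.

V* ≈ 293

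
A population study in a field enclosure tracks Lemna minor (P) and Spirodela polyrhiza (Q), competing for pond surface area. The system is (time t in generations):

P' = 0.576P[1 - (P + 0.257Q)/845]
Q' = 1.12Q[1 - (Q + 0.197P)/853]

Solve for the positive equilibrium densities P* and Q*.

P* ≈ 659, Q* ≈ 723

Setting both brackets to zero gives the nullclines P + 0.257Q = 845 and 0.197P + Q = 853.
Substituting Q = 853 - 0.197P into the first: P(1 - 0.257·0.197) = 845 - 0.257·853.
So P* = 626/0.949 = 659, and then Q* = 853 - 0.197·659 = 723.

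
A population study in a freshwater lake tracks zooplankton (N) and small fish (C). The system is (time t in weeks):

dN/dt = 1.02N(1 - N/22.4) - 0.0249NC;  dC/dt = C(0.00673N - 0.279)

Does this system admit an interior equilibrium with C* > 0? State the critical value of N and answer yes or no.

The predator equation gives dC/dt > 0 only when N > 0.279/0.00673 = 41.5.
Without the predator, N → K = 22.4. Since 22.4 < 41.5, the predator cannot invade.

Threshold N = 41.5; K < 41.5, so no, the predator goes extinct.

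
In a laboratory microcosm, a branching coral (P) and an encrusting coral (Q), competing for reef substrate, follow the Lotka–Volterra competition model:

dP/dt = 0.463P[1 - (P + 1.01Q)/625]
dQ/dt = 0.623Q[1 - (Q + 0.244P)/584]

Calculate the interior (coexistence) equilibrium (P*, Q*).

Setting both brackets to zero gives the nullclines P + 1.01Q = 625 and 0.244P + Q = 584.
Substituting Q = 584 - 0.244P into the first: P(1 - 1.01·0.244) = 625 - 1.01·584.
So P* = 35.2/0.754 = 46.7, and then Q* = 584 - 0.244·46.7 = 573.

P* ≈ 46.7, Q* ≈ 573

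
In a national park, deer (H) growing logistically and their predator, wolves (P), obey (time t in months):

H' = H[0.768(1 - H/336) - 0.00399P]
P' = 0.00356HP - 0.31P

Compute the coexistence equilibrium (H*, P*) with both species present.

From dP/dt = 0 with P > 0: 0.00356H* = 0.31, so H* = 87.1.
Substitute into dH/dt = 0: 0.768(1 - 87.1/336) = 0.00399P*.
The bracket is 0.741, giving P* = 0.569/0.00399 = 143.

H* ≈ 87.1, P* ≈ 143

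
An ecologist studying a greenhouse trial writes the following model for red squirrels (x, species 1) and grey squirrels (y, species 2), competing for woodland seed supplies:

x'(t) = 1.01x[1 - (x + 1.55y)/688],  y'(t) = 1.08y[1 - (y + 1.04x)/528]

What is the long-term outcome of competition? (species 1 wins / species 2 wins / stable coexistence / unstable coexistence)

Compare the nullcline intercepts: K1/α12 = 688/1.55 = 444 < K2 = 528; K2/α21 = 528/1.04 = 508 < K1 = 688.
Since both are reversed, neither can invade when rare; the interior point is a saddle.

unstable coexistence (outcome depends on initial conditions)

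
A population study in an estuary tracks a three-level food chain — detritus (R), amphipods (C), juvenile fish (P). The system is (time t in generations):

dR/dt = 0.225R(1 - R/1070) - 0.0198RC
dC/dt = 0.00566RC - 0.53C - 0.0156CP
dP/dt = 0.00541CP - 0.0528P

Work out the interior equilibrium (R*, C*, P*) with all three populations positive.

From dP/dt = 0: 0.00541C* = 0.0528, so C* = 9.76.
From dR/dt = 0: 0.225(1 - R*/1070) = 0.0198·9.76, giving R* = 1070·(1 - 0.859) = 151.
From dC/dt = 0: 0.00566·151 - 0.53 = 0.0156P*, so P* = 0.325/0.0156 = 20.8.

R* ≈ 151, C* ≈ 9.76, P* ≈ 20.8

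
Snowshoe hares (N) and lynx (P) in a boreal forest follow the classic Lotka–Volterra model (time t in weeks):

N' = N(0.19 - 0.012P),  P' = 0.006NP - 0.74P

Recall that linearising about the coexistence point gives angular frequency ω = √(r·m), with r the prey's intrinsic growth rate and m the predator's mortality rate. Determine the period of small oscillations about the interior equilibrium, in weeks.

T ≈ 16.8 weeks

Here r = 0.19 and m = 0.74, so r·m = 0.141.
ω = √0.141 = 0.375 per week, hence T = 2π/ω ≈ 16.8 weeks.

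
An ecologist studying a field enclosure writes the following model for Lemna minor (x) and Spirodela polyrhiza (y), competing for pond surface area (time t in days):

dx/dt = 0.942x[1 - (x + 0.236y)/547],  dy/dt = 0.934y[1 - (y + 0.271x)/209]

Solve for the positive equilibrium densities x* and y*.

x* ≈ 532, y* ≈ 64.9

Setting both brackets to zero gives the nullclines x + 0.236y = 547 and 0.271x + y = 209.
Substituting y = 209 - 0.271x into the first: x(1 - 0.236·0.271) = 547 - 0.236·209.
So x* = 498/0.936 = 532, and then y* = 209 - 0.271·532 = 64.9.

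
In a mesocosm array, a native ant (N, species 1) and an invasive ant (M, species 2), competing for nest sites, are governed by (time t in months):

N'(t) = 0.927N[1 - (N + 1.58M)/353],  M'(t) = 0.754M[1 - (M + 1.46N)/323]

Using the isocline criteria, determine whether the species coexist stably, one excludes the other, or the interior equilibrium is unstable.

Compare the nullcline intercepts: K1/α12 = 353/1.58 = 223 < K2 = 323; K2/α21 = 323/1.46 = 221 < K1 = 353.
Since both are reversed, neither can invade when rare; the interior point is a saddle.

unstable coexistence (outcome depends on initial conditions)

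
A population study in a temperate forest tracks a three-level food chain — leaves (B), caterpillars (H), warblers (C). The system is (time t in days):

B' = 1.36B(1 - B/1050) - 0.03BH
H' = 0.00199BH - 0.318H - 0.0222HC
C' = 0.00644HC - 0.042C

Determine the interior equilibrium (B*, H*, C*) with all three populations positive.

B* ≈ 899, H* ≈ 6.52, C* ≈ 66.3

From dC/dt = 0: 0.00644H* = 0.042, so H* = 6.52.
From dB/dt = 0: 1.36(1 - B*/1050) = 0.03·6.52, giving B* = 1050·(1 - 0.144) = 899.
From dH/dt = 0: 0.00199·899 - 0.318 = 0.0222C*, so C* = 1.47/0.0222 = 66.3.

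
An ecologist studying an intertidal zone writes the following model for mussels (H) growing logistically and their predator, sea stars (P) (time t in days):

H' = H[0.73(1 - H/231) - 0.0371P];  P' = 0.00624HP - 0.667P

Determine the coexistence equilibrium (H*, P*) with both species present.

From dP/dt = 0 with P > 0: 0.00624H* = 0.667, so H* = 107.
Substitute into dH/dt = 0: 0.73(1 - 107/231) = 0.0371P*.
The bracket is 0.537, giving P* = 0.392/0.0371 = 10.6.

H* ≈ 107, P* ≈ 10.6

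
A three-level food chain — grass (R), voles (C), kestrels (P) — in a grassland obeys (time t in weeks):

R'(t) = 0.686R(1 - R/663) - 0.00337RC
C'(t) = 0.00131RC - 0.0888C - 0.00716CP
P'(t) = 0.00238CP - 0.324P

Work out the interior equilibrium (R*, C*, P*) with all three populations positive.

From dP/dt = 0: 0.00238C* = 0.324, so C* = 136.
From dR/dt = 0: 0.686(1 - R*/663) = 0.00337·136, giving R* = 663·(1 - 0.669) = 220.
From dC/dt = 0: 0.00131·220 - 0.0888 = 0.00716P*, so P* = 0.199/0.00716 = 27.8.

R* ≈ 220, C* ≈ 136, P* ≈ 27.8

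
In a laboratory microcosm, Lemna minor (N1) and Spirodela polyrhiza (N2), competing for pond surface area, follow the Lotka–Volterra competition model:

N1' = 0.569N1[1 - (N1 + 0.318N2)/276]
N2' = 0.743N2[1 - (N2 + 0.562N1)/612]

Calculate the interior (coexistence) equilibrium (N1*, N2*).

Setting both brackets to zero gives the nullclines N1 + 0.318N2 = 276 and 0.562N1 + N2 = 612.
Substituting N2 = 612 - 0.562N1 into the first: N1(1 - 0.318·0.562) = 276 - 0.318·612.
So N1* = 81.4/0.821 = 99.1, and then N2* = 612 - 0.562·99.1 = 556.

N1* ≈ 99.1, N2* ≈ 556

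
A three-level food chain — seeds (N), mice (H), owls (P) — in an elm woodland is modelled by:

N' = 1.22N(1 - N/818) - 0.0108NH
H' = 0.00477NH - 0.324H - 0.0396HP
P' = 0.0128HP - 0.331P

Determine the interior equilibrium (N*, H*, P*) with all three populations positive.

N* ≈ 631, H* ≈ 25.9, P* ≈ 67.8

From dP/dt = 0: 0.0128H* = 0.331, so H* = 25.9.
From dN/dt = 0: 1.22(1 - N*/818) = 0.0108·25.9, giving N* = 818·(1 - 0.229) = 631.
From dH/dt = 0: 0.00477·631 - 0.324 = 0.0396P*, so P* = 2.68/0.0396 = 67.8.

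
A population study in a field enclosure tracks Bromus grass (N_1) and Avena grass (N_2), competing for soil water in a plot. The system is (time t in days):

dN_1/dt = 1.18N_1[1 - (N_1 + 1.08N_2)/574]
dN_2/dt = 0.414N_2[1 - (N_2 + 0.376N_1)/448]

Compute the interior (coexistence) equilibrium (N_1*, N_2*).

N_1* ≈ 152, N_2* ≈ 391

Setting both brackets to zero gives the nullclines N_1 + 1.08N_2 = 574 and 0.376N_1 + N_2 = 448.
Substituting N_2 = 448 - 0.376N_1 into the first: N_1(1 - 1.08·0.376) = 574 - 1.08·448.
So N_1* = 90.2/0.594 = 152, and then N_2* = 448 - 0.376·152 = 391.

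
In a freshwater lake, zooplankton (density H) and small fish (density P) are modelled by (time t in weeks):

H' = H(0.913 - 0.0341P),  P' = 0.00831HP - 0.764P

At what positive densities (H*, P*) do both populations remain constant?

Set dP/dt = 0 with P > 0: 0.00831H - 0.764 = 0, so H* = 0.764/0.00831 = 91.9.
Set dH/dt = 0 with H > 0: 0.913 - 0.0341P = 0, so P* = 0.913/0.0341 = 26.8.

H* ≈ 91.9, P* ≈ 26.8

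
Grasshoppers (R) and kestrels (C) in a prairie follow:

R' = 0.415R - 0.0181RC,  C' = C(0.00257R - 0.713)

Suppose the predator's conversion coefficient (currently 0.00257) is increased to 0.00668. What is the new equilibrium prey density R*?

R* ≈ 107

At the interior fixed point, setting dC/dt = 0 with C > 0 fixes R* = (predator death rate)/(RC coefficient) — independent of the other coefficients.
With the change, R* = 0.713/0.00668 = 107; it falls from 277.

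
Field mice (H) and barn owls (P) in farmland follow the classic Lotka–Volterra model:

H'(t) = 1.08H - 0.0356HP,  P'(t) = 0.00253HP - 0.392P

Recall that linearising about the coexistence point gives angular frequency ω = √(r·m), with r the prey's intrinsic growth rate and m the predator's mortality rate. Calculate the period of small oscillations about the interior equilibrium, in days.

Here r = 1.08 and m = 0.392, so r·m = 0.423.
ω = √0.423 = 0.651 per day, hence T = 2π/ω ≈ 9.66 days.

T ≈ 9.66 days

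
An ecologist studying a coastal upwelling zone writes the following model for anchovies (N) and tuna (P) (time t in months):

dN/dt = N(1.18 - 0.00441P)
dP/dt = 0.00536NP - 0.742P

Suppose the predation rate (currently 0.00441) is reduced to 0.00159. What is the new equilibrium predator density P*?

P* ≈ 742

At the interior fixed point, setting dN/dt = 0 with N > 0 fixes P* = (prey growth rate)/(NP coefficient) — independent of the other coefficients.
With the change, P* = 1.18/0.00159 = 742; it rises from 268.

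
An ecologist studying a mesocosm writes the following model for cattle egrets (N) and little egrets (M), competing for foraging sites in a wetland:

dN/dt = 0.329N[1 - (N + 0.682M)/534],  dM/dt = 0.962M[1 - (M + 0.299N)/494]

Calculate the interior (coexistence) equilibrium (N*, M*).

Setting both brackets to zero gives the nullclines N + 0.682M = 534 and 0.299N + M = 494.
Substituting M = 494 - 0.299N into the first: N(1 - 0.682·0.299) = 534 - 0.682·494.
So N* = 197/0.796 = 248, and then M* = 494 - 0.299·248 = 420.

N* ≈ 248, M* ≈ 420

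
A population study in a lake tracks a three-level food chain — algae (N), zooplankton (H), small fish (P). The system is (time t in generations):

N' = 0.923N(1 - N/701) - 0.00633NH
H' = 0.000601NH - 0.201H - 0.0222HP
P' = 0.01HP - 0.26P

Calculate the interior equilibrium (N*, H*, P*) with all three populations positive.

From dP/dt = 0: 0.01H* = 0.26, so H* = 26.
From dN/dt = 0: 0.923(1 - N*/701) = 0.00633·26, giving N* = 701·(1 - 0.178) = 576.
From dH/dt = 0: 0.000601·576 - 0.201 = 0.0222P*, so P* = 0.145/0.0222 = 6.54.

N* ≈ 576, H* ≈ 26, P* ≈ 6.54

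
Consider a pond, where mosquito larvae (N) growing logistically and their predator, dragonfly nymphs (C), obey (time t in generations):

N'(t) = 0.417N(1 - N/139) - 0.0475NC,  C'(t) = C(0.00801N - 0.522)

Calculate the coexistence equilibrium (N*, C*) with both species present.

From dC/dt = 0 with C > 0: 0.00801N* = 0.522, so N* = 65.2.
Substitute into dN/dt = 0: 0.417(1 - 65.2/139) = 0.0475C*.
The bracket is 0.531, giving C* = 0.221/0.0475 = 4.66.

N* ≈ 65.2, C* ≈ 4.66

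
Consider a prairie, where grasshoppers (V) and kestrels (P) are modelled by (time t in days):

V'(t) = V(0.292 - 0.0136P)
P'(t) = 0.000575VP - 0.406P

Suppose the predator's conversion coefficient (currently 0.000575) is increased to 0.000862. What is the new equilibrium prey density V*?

V* ≈ 471

At the interior fixed point, setting dP/dt = 0 with P > 0 fixes V* = (predator death rate)/(VP coefficient) — independent of the other coefficients.
With the change, V* = 0.406/0.000862 = 471; it falls from 706.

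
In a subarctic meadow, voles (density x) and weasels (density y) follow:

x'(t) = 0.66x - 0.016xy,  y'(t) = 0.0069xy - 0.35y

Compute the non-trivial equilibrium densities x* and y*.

x* ≈ 50.7, y* ≈ 41.2

Set dy/dt = 0 with y > 0: 0.0069x - 0.35 = 0, so x* = 0.35/0.0069 = 50.7.
Set dx/dt = 0 with x > 0: 0.66 - 0.016y = 0, so y* = 0.66/0.016 = 41.2.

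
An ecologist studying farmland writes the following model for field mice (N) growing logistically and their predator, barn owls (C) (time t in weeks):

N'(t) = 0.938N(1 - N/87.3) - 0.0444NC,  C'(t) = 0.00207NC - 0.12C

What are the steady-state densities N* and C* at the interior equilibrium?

N* ≈ 58, C* ≈ 7.1

From dC/dt = 0 with C > 0: 0.00207N* = 0.12, so N* = 58.
Substitute into dN/dt = 0: 0.938(1 - 58/87.3) = 0.0444C*.
The bracket is 0.336, giving C* = 0.315/0.0444 = 7.1.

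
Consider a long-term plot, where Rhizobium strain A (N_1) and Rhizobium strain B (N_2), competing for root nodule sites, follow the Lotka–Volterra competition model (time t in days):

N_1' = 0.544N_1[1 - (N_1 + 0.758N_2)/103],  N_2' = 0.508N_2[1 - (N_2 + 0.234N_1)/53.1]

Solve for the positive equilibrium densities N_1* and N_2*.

Setting both brackets to zero gives the nullclines N_1 + 0.758N_2 = 103 and 0.234N_1 + N_2 = 53.1.
Substituting N_2 = 53.1 - 0.234N_1 into the first: N_1(1 - 0.758·0.234) = 103 - 0.758·53.1.
So N_1* = 62.8/0.823 = 76.3, and then N_2* = 53.1 - 0.234·76.3 = 35.3.

N_1* ≈ 76.3, N_2* ≈ 35.3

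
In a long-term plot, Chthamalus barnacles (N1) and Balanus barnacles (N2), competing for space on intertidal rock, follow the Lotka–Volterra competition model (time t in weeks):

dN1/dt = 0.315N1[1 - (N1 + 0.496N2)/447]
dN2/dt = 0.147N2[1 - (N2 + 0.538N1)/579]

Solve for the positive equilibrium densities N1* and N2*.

Setting both brackets to zero gives the nullclines N1 + 0.496N2 = 447 and 0.538N1 + N2 = 579.
Substituting N2 = 579 - 0.538N1 into the first: N1(1 - 0.496·0.538) = 447 - 0.496·579.
So N1* = 160/0.733 = 218, and then N2* = 579 - 0.538·218 = 462.

N1* ≈ 218, N2* ≈ 462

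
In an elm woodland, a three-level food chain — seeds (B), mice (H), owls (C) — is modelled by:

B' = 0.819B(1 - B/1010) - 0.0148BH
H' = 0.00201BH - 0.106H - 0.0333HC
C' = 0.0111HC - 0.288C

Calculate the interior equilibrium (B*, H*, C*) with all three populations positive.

B* ≈ 536, H* ≈ 25.9, C* ≈ 29.2

From dC/dt = 0: 0.0111H* = 0.288, so H* = 25.9.
From dB/dt = 0: 0.819(1 - B*/1010) = 0.0148·25.9, giving B* = 1010·(1 - 0.469) = 536.
From dH/dt = 0: 0.00201·536 - 0.106 = 0.0333C*, so C* = 0.972/0.0333 = 29.2.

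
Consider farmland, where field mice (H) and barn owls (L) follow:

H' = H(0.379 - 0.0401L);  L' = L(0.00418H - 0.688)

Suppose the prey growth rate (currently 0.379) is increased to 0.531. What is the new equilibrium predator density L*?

At the interior fixed point, setting dH/dt = 0 with H > 0 fixes L* = (prey growth rate)/(HL coefficient) — independent of the other coefficients.
With the change, L* = 0.531/0.0401 = 13.2; it rises from 9.45.

L* ≈ 13.2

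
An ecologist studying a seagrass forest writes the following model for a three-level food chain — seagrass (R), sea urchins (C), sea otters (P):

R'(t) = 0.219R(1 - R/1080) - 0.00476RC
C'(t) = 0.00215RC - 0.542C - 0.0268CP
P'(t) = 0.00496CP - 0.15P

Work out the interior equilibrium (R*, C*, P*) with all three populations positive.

From dP/dt = 0: 0.00496C* = 0.15, so C* = 30.2.
From dR/dt = 0: 0.219(1 - R*/1080) = 0.00476·30.2, giving R* = 1080·(1 - 0.657) = 370.
From dC/dt = 0: 0.00215·370 - 0.542 = 0.0268P*, so P* = 0.254/0.0268 = 9.47.

R* ≈ 370, C* ≈ 30.2, P* ≈ 9.47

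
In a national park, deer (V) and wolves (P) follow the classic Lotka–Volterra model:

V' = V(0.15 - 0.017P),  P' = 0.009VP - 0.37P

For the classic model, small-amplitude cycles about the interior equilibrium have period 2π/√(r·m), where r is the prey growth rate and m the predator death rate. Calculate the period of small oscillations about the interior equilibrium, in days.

Here r = 0.15 and m = 0.37, so r·m = 0.0555.
ω = √0.0555 = 0.236 per day, hence T = 2π/ω ≈ 26.7 days.

T ≈ 26.7 days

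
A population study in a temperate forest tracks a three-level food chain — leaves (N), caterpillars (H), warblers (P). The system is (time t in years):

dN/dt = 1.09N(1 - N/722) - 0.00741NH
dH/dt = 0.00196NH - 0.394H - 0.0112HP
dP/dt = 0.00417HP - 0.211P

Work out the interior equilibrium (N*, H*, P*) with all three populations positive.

N* ≈ 474, H* ≈ 50.6, P* ≈ 47.7

From dP/dt = 0: 0.00417H* = 0.211, so H* = 50.6.
From dN/dt = 0: 1.09(1 - N*/722) = 0.00741·50.6, giving N* = 722·(1 - 0.344) = 474.
From dH/dt = 0: 0.00196·474 - 0.394 = 0.0112P*, so P* = 0.534/0.0112 = 47.7.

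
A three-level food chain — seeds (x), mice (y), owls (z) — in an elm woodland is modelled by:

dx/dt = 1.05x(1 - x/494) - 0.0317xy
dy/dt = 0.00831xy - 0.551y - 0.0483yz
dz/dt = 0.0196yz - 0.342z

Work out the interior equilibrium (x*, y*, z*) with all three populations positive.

From dz/dt = 0: 0.0196y* = 0.342, so y* = 17.4.
From dx/dt = 0: 1.05(1 - x*/494) = 0.0317·17.4, giving x* = 494·(1 - 0.527) = 234.
From dy/dt = 0: 0.00831·234 - 0.551 = 0.0483z*, so z* = 1.39/0.0483 = 28.8.

x* ≈ 234, y* ≈ 17.4, z* ≈ 28.8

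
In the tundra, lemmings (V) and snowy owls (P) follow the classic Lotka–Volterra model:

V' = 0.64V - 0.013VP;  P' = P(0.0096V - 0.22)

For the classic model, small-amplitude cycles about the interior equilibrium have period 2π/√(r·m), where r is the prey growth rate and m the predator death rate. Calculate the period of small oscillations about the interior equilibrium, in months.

Here r = 0.64 and m = 0.22, so r·m = 0.141.
ω = √0.141 = 0.375 per month, hence T = 2π/ω ≈ 16.7 months.

T ≈ 16.7 months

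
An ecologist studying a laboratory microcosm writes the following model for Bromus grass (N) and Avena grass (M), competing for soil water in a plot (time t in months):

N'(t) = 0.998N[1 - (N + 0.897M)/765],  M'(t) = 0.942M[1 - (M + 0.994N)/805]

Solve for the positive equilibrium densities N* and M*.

Setting both brackets to zero gives the nullclines N + 0.897M = 765 and 0.994N + M = 805.
Substituting M = 805 - 0.994N into the first: N(1 - 0.897·0.994) = 765 - 0.897·805.
So N* = 42.9/0.108 = 396, and then M* = 805 - 0.994·396 = 411.

N* ≈ 396, M* ≈ 411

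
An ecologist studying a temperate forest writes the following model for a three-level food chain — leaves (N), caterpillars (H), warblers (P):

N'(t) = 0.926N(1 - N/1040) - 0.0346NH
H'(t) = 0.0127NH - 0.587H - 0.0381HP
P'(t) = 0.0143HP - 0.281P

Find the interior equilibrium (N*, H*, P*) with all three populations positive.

From dP/dt = 0: 0.0143H* = 0.281, so H* = 19.7.
From dN/dt = 0: 0.926(1 - N*/1040) = 0.0346·19.7, giving N* = 1040·(1 - 0.734) = 276.
From dH/dt = 0: 0.0127·276 - 0.587 = 0.0381P*, so P* = 2.92/0.0381 = 76.7.

N* ≈ 276, H* ≈ 19.7, P* ≈ 76.7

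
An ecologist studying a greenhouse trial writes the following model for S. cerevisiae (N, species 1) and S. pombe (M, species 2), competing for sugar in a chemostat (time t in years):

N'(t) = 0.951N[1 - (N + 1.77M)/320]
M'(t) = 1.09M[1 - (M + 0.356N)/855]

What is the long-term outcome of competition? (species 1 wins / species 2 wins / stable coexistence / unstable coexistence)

Compare the nullcline intercepts: K1/α12 = 320/1.77 = 181 < K2 = 855; K2/α21 = 855/0.356 = 2400 > K1 = 320.
Since the inequalities point opposite ways, species 2 can invade but species 1 cannot.

species 2 excludes species 1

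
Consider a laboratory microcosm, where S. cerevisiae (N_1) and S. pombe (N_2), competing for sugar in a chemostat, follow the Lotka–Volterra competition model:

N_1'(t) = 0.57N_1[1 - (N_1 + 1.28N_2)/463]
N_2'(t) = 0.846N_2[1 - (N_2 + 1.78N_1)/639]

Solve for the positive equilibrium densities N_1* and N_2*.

N_1* ≈ 278, N_2* ≈ 145

Setting both brackets to zero gives the nullclines N_1 + 1.28N_2 = 463 and 1.78N_1 + N_2 = 639.
Substituting N_2 = 639 - 1.78N_1 into the first: N_1(1 - 1.28·1.78) = 463 - 1.28·639.
So N_1* = -355/-1.28 = 278, and then N_2* = 639 - 1.78·278 = 145.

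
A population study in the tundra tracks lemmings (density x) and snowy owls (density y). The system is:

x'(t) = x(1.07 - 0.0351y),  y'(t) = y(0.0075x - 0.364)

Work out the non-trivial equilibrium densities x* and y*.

Set dy/dt = 0 with y > 0: 0.0075x - 0.364 = 0, so x* = 0.364/0.0075 = 48.5.
Set dx/dt = 0 with x > 0: 1.07 - 0.0351y = 0, so y* = 1.07/0.0351 = 30.5.

x* ≈ 48.5, y* ≈ 30.5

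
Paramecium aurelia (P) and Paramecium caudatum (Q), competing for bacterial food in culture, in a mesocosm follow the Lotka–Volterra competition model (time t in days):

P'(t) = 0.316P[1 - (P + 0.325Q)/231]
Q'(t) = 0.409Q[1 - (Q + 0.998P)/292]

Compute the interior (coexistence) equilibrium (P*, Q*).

Setting both brackets to zero gives the nullclines P + 0.325Q = 231 and 0.998P + Q = 292.
Substituting Q = 292 - 0.998P into the first: P(1 - 0.325·0.998) = 231 - 0.325·292.
So P* = 136/0.676 = 201, and then Q* = 292 - 0.998·201 = 91.

P* ≈ 201, Q* ≈ 91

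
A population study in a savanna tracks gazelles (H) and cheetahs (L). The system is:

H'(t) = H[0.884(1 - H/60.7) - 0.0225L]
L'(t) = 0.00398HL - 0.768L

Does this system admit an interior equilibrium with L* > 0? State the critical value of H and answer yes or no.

Threshold H = 193; K < 193, so no, the predator goes extinct.

The predator equation gives dL/dt > 0 only when H > 0.768/0.00398 = 193.
Without the predator, H → K = 60.7. Since 60.7 < 193, the predator cannot invade.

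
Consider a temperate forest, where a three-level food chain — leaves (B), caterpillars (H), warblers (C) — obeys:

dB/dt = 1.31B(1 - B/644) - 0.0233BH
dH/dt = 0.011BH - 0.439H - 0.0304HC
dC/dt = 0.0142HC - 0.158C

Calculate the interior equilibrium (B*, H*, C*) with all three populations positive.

From dC/dt = 0: 0.0142H* = 0.158, so H* = 11.1.
From dB/dt = 0: 1.31(1 - B*/644) = 0.0233·11.1, giving B* = 644·(1 - 0.198) = 517.
From dH/dt = 0: 0.011·517 - 0.439 = 0.0304C*, so C* = 5.24/0.0304 = 172.

B* ≈ 517, H* ≈ 11.1, C* ≈ 172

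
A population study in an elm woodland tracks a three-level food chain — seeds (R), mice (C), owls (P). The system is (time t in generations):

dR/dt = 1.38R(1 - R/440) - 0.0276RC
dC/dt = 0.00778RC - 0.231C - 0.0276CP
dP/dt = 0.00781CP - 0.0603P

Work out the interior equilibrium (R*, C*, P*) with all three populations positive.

R* ≈ 372, C* ≈ 7.72, P* ≈ 96.5

From dP/dt = 0: 0.00781C* = 0.0603, so C* = 7.72.
From dR/dt = 0: 1.38(1 - R*/440) = 0.0276·7.72, giving R* = 440·(1 - 0.154) = 372.
From dC/dt = 0: 0.00778·372 - 0.231 = 0.0276P*, so P* = 2.66/0.0276 = 96.5.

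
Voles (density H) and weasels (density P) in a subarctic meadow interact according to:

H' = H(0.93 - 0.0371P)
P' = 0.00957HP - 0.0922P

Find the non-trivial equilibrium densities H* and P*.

Set dP/dt = 0 with P > 0: 0.00957H - 0.0922 = 0, so H* = 0.0922/0.00957 = 9.63.
Set dH/dt = 0 with H > 0: 0.93 - 0.0371P = 0, so P* = 0.93/0.0371 = 25.1.

H* ≈ 9.63, P* ≈ 25.1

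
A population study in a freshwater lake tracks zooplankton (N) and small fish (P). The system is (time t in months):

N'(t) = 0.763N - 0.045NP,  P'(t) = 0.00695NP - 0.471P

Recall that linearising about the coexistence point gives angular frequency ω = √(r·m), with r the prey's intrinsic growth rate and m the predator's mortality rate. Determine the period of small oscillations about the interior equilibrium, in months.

T ≈ 10.5 months

Here r = 0.763 and m = 0.471, so r·m = 0.359.
ω = √0.359 = 0.599 per month, hence T = 2π/ω ≈ 10.5 months.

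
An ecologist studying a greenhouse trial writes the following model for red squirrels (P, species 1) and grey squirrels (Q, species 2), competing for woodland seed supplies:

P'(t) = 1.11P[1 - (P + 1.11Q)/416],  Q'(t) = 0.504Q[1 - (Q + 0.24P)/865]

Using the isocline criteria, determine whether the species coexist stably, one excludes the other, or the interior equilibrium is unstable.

species 2 excludes species 1

Compare the nullcline intercepts: K1/α12 = 416/1.11 = 375 < K2 = 865; K2/α21 = 865/0.24 = 3600 > K1 = 416.
Since the inequalities point opposite ways, species 2 can invade but species 1 cannot.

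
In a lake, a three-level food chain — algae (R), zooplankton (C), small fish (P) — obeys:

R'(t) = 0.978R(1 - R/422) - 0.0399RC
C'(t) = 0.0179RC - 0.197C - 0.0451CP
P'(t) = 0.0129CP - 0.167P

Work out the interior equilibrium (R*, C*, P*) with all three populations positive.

R* ≈ 199, C* ≈ 12.9, P* ≈ 74.7

From dP/dt = 0: 0.0129C* = 0.167, so C* = 12.9.
From dR/dt = 0: 0.978(1 - R*/422) = 0.0399·12.9, giving R* = 422·(1 - 0.528) = 199.
From dC/dt = 0: 0.0179·199 - 0.197 = 0.0451P*, so P* = 3.37/0.0451 = 74.7.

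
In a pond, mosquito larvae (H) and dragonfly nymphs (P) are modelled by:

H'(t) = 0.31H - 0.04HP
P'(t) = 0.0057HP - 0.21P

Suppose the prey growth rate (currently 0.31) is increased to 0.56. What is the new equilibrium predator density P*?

At the interior fixed point, setting dH/dt = 0 with H > 0 fixes P* = (prey growth rate)/(HP coefficient) — independent of the other coefficients.
With the change, P* = 0.56/0.04 = 14; it rises from 7.75.

P* ≈ 14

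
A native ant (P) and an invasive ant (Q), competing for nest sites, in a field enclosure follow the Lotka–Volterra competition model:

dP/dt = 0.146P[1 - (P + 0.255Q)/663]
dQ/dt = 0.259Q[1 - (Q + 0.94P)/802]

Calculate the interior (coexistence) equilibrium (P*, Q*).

Setting both brackets to zero gives the nullclines P + 0.255Q = 663 and 0.94P + Q = 802.
Substituting Q = 802 - 0.94P into the first: P(1 - 0.255·0.94) = 663 - 0.255·802.
So P* = 458/0.76 = 603, and then Q* = 802 - 0.94·603 = 235.

P* ≈ 603, Q* ≈ 235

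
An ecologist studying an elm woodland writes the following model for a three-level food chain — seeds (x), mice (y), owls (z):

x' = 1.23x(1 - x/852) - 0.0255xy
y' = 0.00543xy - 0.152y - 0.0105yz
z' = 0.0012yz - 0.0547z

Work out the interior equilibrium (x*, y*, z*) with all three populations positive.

From dz/dt = 0: 0.0012y* = 0.0547, so y* = 45.6.
From dx/dt = 0: 1.23(1 - x*/852) = 0.0255·45.6, giving x* = 852·(1 - 0.945) = 46.8.
From dy/dt = 0: 0.00543·46.8 - 0.152 = 0.0105z*, so z* = 0.102/0.0105 = 9.75.

x* ≈ 46.8, y* ≈ 45.6, z* ≈ 9.75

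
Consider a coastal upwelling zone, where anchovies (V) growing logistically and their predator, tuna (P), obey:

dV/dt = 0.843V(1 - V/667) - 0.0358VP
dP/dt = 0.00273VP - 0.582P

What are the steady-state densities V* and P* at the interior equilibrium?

V* ≈ 213, P* ≈ 16

From dP/dt = 0 with P > 0: 0.00273V* = 0.582, so V* = 213.
Substitute into dV/dt = 0: 0.843(1 - 213/667) = 0.0358P*.
The bracket is 0.68, giving P* = 0.574/0.0358 = 16.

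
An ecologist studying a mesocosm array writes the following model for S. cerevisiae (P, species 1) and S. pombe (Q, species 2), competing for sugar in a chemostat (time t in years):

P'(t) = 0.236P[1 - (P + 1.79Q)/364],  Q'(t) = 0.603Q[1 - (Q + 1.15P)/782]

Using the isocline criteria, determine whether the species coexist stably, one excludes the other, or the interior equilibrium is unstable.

species 2 excludes species 1

Compare the nullcline intercepts: K1/α12 = 364/1.79 = 203 < K2 = 782; K2/α21 = 782/1.15 = 680 > K1 = 364.
Since the inequalities point opposite ways, species 2 can invade but species 1 cannot.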